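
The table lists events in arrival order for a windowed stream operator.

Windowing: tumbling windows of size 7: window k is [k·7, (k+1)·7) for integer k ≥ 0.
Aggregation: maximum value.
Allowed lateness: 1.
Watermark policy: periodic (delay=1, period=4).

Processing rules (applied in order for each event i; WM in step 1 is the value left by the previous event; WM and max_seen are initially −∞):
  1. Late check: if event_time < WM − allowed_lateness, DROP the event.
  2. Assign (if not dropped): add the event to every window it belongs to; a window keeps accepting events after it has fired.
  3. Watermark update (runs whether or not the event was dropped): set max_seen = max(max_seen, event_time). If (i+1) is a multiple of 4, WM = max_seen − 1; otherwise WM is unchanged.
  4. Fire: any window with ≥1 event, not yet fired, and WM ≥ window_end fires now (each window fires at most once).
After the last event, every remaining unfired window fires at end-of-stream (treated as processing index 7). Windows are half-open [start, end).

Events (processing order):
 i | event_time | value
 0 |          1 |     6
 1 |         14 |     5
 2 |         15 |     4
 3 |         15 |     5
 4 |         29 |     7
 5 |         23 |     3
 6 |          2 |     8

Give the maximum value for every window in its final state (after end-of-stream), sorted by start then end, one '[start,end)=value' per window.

i=0 t=1 v=6: → [0,7); WM=−∞
i=1 t=14 v=5: → [14,21); WM=−∞
i=2 t=15 v=4: → [14,21); WM=−∞
i=3 t=15 v=5: → [14,21); WM=14; [0,7) fires=6
i=4 t=29 v=7: → [28,35); WM=14
i=5 t=23 v=3: → [21,28); WM=14
i=6 t=2 v=8: DROP (t<14-1); WM=14

[0,7)=6 [14,21)=5 [21,28)=3 [28,35)=7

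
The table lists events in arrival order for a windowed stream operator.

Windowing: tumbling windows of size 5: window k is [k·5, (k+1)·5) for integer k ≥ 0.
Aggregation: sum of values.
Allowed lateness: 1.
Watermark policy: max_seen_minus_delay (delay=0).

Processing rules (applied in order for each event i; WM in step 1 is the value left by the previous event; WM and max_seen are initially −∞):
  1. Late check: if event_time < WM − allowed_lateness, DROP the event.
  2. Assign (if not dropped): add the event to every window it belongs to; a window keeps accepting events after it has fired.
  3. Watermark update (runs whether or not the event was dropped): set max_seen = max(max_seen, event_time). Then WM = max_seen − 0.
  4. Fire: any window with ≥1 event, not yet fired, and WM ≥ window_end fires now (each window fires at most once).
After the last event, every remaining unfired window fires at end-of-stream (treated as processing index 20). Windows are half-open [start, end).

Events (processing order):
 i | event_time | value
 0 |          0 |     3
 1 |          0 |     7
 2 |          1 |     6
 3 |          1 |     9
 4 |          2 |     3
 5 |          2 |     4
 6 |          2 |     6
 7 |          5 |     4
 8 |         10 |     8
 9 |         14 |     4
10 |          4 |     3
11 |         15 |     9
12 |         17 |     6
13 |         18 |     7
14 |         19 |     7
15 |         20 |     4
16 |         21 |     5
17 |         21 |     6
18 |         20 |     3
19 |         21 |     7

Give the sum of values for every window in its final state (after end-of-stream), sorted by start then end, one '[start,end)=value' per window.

[0,5)=38 [5,10)=4 [10,15)=12 [15,20)=29 [20,25)=25

i=0 t=0 v=3: → [0,5); WM=0
i=1 t=0 v=7: → [0,5); WM=0
i=2 t=1 v=6: → [0,5); WM=1
i=3 t=1 v=9: → [0,5); WM=1
i=4 t=2 v=3: → [0,5); WM=2
i=5 t=2 v=4: → [0,5); WM=2
i=6 t=2 v=6: → [0,5); WM=2
i=7 t=5 v=4: → [5,10); WM=5; [0,5) fires=38
i=8 t=10 v=8: → [10,15); WM=10; [5,10) fires=4
i=9 t=14 v=4: → [10,15); WM=14
i=10 t=4 v=3: DROP (t<14-1); WM=14
i=11 t=15 v=9: → [15,20); WM=15; [10,15) fires=12
i=12 t=17 v=6: → [15,20); WM=17
i=13 t=18 v=7: → [15,20); WM=18
i=14 t=19 v=7: → [15,20); WM=19
i=15 t=20 v=4: → [20,25); WM=20; [15,20) fires=29
i=16 t=21 v=5: → [20,25); WM=21
i=17 t=21 v=6: → [20,25); WM=21
i=18 t=20 v=3: → [20,25); WM=21
i=19 t=21 v=7: → [20,25); WM=21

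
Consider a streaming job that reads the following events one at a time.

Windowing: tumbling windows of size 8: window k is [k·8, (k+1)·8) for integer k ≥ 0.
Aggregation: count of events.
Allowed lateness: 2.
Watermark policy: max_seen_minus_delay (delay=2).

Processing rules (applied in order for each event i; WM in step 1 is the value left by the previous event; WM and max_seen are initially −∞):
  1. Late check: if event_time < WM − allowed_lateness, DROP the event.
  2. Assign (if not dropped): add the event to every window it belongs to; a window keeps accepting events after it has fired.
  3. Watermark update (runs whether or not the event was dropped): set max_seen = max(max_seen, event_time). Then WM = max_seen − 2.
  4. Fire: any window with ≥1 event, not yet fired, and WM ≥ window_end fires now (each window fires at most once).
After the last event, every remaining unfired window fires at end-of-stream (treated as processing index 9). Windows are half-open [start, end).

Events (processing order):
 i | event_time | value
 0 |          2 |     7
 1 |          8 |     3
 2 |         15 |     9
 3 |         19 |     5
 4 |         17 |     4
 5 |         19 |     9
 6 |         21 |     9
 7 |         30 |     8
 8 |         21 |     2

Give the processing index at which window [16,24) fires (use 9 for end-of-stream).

7

i=0 t=2 v=7: → [0,8); WM=0
i=1 t=8 v=3: → [8,16); WM=6
i=2 t=15 v=9: → [8,16); WM=13; [0,8) fires=1
i=3 t=19 v=5: → [16,24); WM=17; [8,16) fires=2
i=4 t=17 v=4: → [16,24); WM=17
i=5 t=19 v=9: → [16,24); WM=17
i=6 t=21 v=9: → [16,24); WM=19
i=7 t=30 v=8: → [24,32); WM=28; [16,24) fires=4
i=8 t=21 v=2: DROP (t<28-2); WM=28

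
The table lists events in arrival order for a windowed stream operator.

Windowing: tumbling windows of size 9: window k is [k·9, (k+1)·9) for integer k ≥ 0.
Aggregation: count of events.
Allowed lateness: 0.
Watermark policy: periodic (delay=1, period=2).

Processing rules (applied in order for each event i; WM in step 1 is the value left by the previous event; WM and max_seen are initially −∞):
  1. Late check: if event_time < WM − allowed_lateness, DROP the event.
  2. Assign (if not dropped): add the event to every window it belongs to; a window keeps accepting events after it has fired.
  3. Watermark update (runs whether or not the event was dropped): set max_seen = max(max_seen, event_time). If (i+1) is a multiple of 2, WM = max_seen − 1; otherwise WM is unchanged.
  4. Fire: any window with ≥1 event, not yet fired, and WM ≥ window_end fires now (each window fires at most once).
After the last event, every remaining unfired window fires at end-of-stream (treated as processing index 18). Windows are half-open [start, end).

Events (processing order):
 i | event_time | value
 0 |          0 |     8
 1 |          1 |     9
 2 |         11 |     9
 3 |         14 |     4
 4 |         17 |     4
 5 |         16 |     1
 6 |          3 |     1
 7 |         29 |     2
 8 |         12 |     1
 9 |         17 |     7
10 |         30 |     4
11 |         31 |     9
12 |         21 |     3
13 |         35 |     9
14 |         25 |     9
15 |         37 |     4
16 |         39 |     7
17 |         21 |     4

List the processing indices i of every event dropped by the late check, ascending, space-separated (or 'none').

i=0 t=0 v=8: → [0,9); WM=−∞
i=1 t=1 v=9: → [0,9); WM=0
i=2 t=11 v=9: → [9,18); WM=0
i=3 t=14 v=4: → [9,18); WM=13; [0,9) fires=2
i=4 t=17 v=4: → [9,18); WM=13
i=5 t=16 v=1: → [9,18); WM=16
i=6 t=3 v=1: DROP (t<16-0); WM=16
i=7 t=29 v=2: → [27,36); WM=28; [9,18) fires=4
i=8 t=12 v=1: DROP (t<28-0); WM=28
i=9 t=17 v=7: DROP (t<28-0); WM=28
i=10 t=30 v=4: → [27,36); WM=28
i=11 t=31 v=9: → [27,36); WM=30
i=12 t=21 v=3: DROP (t<30-0); WM=30
i=13 t=35 v=9: → [27,36); WM=34
i=14 t=25 v=9: DROP (t<34-0); WM=34
i=15 t=37 v=4: → [36,45); WM=36; [27,36) fires=4
i=16 t=39 v=7: → [36,45); WM=36
i=17 t=21 v=4: DROP (t<36-0); WM=38

6 8 9 12 14 17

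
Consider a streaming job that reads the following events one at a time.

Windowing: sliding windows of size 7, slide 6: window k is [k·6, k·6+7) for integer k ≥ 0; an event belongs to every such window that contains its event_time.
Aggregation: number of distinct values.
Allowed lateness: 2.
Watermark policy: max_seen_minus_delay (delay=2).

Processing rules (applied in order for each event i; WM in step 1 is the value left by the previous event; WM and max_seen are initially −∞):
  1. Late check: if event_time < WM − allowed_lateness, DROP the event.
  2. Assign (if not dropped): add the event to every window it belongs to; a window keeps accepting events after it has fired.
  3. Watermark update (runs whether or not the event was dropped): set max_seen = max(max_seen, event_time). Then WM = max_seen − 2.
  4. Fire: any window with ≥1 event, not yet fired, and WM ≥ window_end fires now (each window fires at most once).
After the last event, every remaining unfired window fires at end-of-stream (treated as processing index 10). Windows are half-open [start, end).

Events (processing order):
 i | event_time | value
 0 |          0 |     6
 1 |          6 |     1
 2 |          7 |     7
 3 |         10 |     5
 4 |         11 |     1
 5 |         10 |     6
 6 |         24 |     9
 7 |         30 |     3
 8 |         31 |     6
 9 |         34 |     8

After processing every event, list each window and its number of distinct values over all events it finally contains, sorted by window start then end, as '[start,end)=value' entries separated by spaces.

[0,7)=2 [6,13)=4 [18,25)=1 [24,31)=2 [30,37)=3

i=0 t=0 v=6: → [0,7); WM=-2
i=1 t=6 v=1: → [6,13),[0,7); WM=4
i=2 t=7 v=7: → [6,13); WM=5
i=3 t=10 v=5: → [6,13); WM=8; [0,7) fires=2
i=4 t=11 v=1: → [6,13); WM=9
i=5 t=10 v=6: → [6,13); WM=9
i=6 t=24 v=9: → [24,31),[18,25); WM=22; [6,13) fires=4
i=7 t=30 v=3: → [30,37),[24,31); WM=28; [18,25) fires=1
i=8 t=31 v=6: → [30,37); WM=29
i=9 t=34 v=8: → [30,37); WM=32; [24,31) fires=2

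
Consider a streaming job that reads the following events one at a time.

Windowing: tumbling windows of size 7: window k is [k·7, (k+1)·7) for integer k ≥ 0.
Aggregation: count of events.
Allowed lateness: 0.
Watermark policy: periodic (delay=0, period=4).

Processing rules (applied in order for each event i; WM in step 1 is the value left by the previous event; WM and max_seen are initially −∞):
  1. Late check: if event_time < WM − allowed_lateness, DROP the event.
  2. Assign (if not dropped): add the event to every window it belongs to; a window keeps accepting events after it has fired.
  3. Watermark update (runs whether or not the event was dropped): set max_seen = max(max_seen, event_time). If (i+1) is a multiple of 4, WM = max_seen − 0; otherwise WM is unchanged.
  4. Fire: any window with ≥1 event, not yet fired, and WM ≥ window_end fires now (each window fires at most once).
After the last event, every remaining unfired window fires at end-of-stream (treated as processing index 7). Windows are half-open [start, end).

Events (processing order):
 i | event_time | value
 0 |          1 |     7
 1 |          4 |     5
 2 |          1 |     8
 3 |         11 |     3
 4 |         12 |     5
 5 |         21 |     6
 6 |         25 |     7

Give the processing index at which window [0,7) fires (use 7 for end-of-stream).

i=0 t=1 v=7: → [0,7); WM=−∞
i=1 t=4 v=5: → [0,7); WM=−∞
i=2 t=1 v=8: → [0,7); WM=−∞
i=3 t=11 v=3: → [7,14); WM=11; [0,7) fires=3
i=4 t=12 v=5: → [7,14); WM=11
i=5 t=21 v=6: → [21,28); WM=11
i=6 t=25 v=7: → [21,28); WM=11

3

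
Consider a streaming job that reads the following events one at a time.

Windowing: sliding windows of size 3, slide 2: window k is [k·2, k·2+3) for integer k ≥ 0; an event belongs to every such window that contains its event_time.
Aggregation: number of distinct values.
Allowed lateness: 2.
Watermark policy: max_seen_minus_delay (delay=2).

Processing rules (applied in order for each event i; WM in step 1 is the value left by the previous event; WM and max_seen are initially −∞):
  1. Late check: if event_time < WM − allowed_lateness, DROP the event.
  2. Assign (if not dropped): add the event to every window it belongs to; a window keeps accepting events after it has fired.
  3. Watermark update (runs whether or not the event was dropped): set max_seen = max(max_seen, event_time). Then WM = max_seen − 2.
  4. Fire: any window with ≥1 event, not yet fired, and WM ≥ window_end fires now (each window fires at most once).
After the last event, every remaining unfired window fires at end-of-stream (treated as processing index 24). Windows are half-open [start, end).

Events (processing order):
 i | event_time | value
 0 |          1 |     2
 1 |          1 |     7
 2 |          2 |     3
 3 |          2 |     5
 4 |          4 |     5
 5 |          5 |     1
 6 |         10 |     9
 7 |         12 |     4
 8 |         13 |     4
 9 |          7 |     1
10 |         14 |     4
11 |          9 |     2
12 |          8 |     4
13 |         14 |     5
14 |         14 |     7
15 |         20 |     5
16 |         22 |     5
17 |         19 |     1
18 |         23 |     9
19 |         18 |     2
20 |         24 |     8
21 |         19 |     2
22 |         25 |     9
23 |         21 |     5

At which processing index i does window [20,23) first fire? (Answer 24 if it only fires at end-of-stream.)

i=0 t=1 v=2: → [0,3); WM=-1
i=1 t=1 v=7: → [0,3); WM=-1
i=2 t=2 v=3: → [2,5),[0,3); WM=0
i=3 t=2 v=5: → [2,5),[0,3); WM=0
i=4 t=4 v=5: → [4,7),[2,5); WM=2
i=5 t=5 v=1: → [4,7); WM=3; [0,3) fires=4
i=6 t=10 v=9: → [10,13),[8,11); WM=8; [2,5) fires=2 [4,7) fires=2
i=7 t=12 v=4: → [12,15),[10,13); WM=10
i=8 t=13 v=4: → [12,15); WM=11; [8,11) fires=1
i=9 t=7 v=1: DROP (t<11-2); WM=11
i=10 t=14 v=4: → [14,17),[12,15); WM=12
i=11 t=9 v=2: DROP (t<12-2); WM=12
i=12 t=8 v=4: DROP (t<12-2); WM=12
i=13 t=14 v=5: → [14,17),[12,15); WM=12
i=14 t=14 v=7: → [14,17),[12,15); WM=12
i=15 t=20 v=5: → [20,23),[18,21); WM=18; [10,13) fires=2 [12,15) fires=3 [14,17) fires=3
i=16 t=22 v=5: → [22,25),[20,23); WM=20
i=17 t=19 v=1: → [18,21); WM=20
i=18 t=23 v=9: → [22,25); WM=21; [18,21) fires=2
i=19 t=18 v=2: DROP (t<21-2); WM=21
i=20 t=24 v=8: → [24,27),[22,25); WM=22
i=21 t=19 v=2: DROP (t<22-2); WM=22
i=22 t=25 v=9: → [24,27); WM=23; [20,23) fires=1
i=23 t=21 v=5: → [20,23); WM=23

22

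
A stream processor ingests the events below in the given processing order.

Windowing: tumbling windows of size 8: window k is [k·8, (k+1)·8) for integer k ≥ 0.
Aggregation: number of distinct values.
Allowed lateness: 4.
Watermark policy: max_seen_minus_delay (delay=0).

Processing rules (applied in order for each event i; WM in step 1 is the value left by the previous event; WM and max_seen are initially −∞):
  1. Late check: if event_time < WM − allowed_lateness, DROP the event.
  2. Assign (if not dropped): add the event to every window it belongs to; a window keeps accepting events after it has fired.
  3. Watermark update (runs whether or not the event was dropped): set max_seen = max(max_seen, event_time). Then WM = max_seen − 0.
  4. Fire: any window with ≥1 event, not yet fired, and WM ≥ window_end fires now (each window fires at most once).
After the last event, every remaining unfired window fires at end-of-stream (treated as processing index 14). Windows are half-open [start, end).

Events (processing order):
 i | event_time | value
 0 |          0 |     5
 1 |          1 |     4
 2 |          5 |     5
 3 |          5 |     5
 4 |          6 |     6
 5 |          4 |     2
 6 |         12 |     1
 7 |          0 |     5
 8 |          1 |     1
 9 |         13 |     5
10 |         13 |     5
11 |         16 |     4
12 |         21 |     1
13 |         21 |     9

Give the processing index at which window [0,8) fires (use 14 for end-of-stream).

6

i=0 t=0 v=5: → [0,8); WM=0
i=1 t=1 v=4: → [0,8); WM=1
i=2 t=5 v=5: → [0,8); WM=5
i=3 t=5 v=5: → [0,8); WM=5
i=4 t=6 v=6: → [0,8); WM=6
i=5 t=4 v=2: → [0,8); WM=6
i=6 t=12 v=1: → [8,16); WM=12; [0,8) fires=4
i=7 t=0 v=5: DROP (t<12-4); WM=12
i=8 t=1 v=1: DROP (t<12-4); WM=12
i=9 t=13 v=5: → [8,16); WM=13
i=10 t=13 v=5: → [8,16); WM=13
i=11 t=16 v=4: → [16,24); WM=16; [8,16) fires=2
i=12 t=21 v=1: → [16,24); WM=21
i=13 t=21 v=9: → [16,24); WM=21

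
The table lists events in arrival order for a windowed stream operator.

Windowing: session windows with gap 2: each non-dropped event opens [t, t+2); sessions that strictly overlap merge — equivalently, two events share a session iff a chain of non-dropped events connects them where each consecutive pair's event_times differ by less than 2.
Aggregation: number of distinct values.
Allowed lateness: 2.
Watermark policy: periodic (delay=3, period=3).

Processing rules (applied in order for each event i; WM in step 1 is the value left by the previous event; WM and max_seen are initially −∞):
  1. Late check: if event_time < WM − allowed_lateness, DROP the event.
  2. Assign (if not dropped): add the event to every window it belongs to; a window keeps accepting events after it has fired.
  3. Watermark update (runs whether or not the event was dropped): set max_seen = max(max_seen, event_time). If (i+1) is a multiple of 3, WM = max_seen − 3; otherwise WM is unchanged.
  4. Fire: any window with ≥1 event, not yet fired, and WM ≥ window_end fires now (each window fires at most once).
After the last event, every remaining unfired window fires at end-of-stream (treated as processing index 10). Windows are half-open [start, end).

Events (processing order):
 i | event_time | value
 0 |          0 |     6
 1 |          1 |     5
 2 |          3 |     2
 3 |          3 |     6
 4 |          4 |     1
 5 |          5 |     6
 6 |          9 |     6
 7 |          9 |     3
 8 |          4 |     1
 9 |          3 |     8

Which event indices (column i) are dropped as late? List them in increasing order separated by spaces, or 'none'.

i=0 t=0 v=6: → [0,2); WM=−∞
i=1 t=1 v=5: → [0,3); WM=−∞
i=2 t=3 v=2: → [3,5); WM=0
i=3 t=3 v=6: → [3,5); WM=0
i=4 t=4 v=1: → [3,6); WM=0
i=5 t=5 v=6: → [3,7); WM=2
i=6 t=9 v=6: → [9,11); WM=2
i=7 t=9 v=3: → [9,11); WM=2
i=8 t=4 v=1: → [3,7); WM=6
i=9 t=3 v=8: DROP (t<6-2); WM=6

9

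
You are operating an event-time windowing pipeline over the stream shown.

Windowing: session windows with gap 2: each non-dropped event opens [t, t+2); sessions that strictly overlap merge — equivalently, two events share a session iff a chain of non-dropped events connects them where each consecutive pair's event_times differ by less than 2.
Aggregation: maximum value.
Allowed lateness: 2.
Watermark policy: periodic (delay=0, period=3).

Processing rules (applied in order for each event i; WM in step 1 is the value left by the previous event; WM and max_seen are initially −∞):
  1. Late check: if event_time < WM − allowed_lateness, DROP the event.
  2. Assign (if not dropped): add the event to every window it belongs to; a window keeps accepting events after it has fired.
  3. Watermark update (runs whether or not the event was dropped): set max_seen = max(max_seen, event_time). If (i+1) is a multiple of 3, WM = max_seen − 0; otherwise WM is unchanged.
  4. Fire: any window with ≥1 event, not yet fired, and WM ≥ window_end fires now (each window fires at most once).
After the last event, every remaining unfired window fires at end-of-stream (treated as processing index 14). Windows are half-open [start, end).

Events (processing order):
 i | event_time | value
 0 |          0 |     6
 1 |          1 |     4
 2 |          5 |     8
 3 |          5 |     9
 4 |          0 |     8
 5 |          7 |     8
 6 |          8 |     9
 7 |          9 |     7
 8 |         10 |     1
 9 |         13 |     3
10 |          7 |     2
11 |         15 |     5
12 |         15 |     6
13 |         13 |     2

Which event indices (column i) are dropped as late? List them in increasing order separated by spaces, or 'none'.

i=0 t=0 v=6: → [0,2); WM=−∞
i=1 t=1 v=4: → [0,3); WM=−∞
i=2 t=5 v=8: → [5,7); WM=5
i=3 t=5 v=9: → [5,7); WM=5
i=4 t=0 v=8: DROP (t<5-2); WM=5
i=5 t=7 v=8: → [7,9); WM=7
i=6 t=8 v=9: → [7,10); WM=7
i=7 t=9 v=7: → [7,11); WM=7
i=8 t=10 v=1: → [7,12); WM=10
i=9 t=13 v=3: → [13,15); WM=10
i=10 t=7 v=2: DROP (t<10-2); WM=10
i=11 t=15 v=5: → [15,17); WM=15
i=12 t=15 v=6: → [15,17); WM=15
i=13 t=13 v=2: → [13,15); WM=15

4 10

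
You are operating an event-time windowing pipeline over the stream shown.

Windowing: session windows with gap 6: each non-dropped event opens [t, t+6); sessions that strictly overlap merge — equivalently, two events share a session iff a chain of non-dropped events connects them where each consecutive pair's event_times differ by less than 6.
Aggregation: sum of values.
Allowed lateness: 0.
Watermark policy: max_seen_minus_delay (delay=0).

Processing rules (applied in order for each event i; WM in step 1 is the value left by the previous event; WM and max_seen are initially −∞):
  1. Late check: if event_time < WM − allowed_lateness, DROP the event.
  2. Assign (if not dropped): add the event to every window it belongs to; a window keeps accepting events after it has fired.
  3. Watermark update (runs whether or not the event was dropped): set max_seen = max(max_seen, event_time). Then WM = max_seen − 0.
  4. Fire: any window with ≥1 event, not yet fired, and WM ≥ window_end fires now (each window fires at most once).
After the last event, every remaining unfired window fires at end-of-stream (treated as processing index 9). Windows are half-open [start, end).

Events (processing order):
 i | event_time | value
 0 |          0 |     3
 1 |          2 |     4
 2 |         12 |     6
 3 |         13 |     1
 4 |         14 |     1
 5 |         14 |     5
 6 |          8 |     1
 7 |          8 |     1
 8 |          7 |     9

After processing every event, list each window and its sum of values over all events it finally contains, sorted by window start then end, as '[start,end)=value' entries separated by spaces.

[0,8)=7 [12,20)=13

i=0 t=0 v=3: → [0,6); WM=0
i=1 t=2 v=4: → [0,8); WM=2
i=2 t=12 v=6: → [12,18); WM=12
i=3 t=13 v=1: → [12,19); WM=13
i=4 t=14 v=1: → [12,20); WM=14
i=5 t=14 v=5: → [12,20); WM=14
i=6 t=8 v=1: DROP (t<14-0); WM=14
i=7 t=8 v=1: DROP (t<14-0); WM=14
i=8 t=7 v=9: DROP (t<14-0); WM=14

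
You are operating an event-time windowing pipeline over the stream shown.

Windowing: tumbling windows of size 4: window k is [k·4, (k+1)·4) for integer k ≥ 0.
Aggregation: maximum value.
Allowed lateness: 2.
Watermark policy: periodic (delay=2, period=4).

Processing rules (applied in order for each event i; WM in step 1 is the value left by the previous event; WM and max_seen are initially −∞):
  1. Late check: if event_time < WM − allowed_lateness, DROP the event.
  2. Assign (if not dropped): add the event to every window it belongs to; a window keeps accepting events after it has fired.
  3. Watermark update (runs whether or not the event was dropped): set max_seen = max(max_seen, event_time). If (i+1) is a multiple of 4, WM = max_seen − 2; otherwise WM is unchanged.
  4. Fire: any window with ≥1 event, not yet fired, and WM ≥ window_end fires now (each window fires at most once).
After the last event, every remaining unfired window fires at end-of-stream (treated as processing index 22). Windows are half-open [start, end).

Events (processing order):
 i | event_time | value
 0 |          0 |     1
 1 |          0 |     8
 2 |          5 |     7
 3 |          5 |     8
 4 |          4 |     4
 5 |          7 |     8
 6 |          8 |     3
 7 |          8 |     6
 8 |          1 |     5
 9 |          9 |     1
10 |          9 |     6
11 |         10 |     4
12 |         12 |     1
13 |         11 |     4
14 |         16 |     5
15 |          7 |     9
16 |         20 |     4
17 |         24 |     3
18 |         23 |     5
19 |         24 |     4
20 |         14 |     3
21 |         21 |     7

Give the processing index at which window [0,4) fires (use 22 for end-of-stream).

i=0 t=0 v=1: → [0,4); WM=−∞
i=1 t=0 v=8: → [0,4); WM=−∞
i=2 t=5 v=7: → [4,8); WM=−∞
i=3 t=5 v=8: → [4,8); WM=3
i=4 t=4 v=4: → [4,8); WM=3
i=5 t=7 v=8: → [4,8); WM=3
i=6 t=8 v=3: → [8,12); WM=3
i=7 t=8 v=6: → [8,12); WM=6; [0,4) fires=8
i=8 t=1 v=5: DROP (t<6-2); WM=6
i=9 t=9 v=1: → [8,12); WM=6
i=10 t=9 v=6: → [8,12); WM=6
i=11 t=10 v=4: → [8,12); WM=8; [4,8) fires=8
i=12 t=12 v=1: → [12,16); WM=8
i=13 t=11 v=4: → [8,12); WM=8
i=14 t=16 v=5: → [16,20); WM=8
i=15 t=7 v=9: → [4,8); WM=14; [8,12) fires=6
i=16 t=20 v=4: → [20,24); WM=14
i=17 t=24 v=3: → [24,28); WM=14
i=18 t=23 v=5: → [20,24); WM=14
i=19 t=24 v=4: → [24,28); WM=22; [12,16) fires=1 [16,20) fires=5
i=20 t=14 v=3: DROP (t<22-2); WM=22
i=21 t=21 v=7: → [20,24); WM=22

7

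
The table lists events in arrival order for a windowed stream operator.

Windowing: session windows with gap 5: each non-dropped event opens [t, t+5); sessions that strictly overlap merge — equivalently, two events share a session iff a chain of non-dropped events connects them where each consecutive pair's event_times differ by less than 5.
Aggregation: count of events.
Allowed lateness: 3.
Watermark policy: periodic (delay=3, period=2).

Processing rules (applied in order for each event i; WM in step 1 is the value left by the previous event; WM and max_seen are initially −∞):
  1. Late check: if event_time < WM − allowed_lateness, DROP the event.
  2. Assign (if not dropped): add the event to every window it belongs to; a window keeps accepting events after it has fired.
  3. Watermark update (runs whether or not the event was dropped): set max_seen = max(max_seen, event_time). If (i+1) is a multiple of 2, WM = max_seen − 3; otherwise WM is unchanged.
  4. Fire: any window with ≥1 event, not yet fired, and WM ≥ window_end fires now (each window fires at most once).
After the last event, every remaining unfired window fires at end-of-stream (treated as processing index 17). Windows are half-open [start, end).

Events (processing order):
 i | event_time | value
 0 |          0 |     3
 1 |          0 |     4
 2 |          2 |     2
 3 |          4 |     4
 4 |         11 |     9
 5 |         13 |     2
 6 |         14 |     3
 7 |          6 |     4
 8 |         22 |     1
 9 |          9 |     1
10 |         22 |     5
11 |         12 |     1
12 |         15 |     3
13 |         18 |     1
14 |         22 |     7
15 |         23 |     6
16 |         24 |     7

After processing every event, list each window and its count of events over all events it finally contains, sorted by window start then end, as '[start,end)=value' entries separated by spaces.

i=0 t=0 v=3: → [0,5); WM=−∞
i=1 t=0 v=4: → [0,5); WM=-3
i=2 t=2 v=2: → [0,7); WM=-3
i=3 t=4 v=4: → [0,9); WM=1
i=4 t=11 v=9: → [11,16); WM=1
i=5 t=13 v=2: → [11,18); WM=10
i=6 t=14 v=3: → [11,19); WM=10
i=7 t=6 v=4: DROP (t<10-3); WM=11
i=8 t=22 v=1: → [22,27); WM=11
i=9 t=9 v=1: → [9,19); WM=19
i=10 t=22 v=5: → [22,27); WM=19
i=11 t=12 v=1: DROP (t<19-3); WM=19
i=12 t=15 v=3: DROP (t<19-3); WM=19
i=13 t=18 v=1: → [9,27); WM=19
i=14 t=22 v=7: → [9,27); WM=19
i=15 t=23 v=6: → [9,28); WM=20
i=16 t=24 v=7: → [9,29); WM=20

[0,9)=4 [9,29)=10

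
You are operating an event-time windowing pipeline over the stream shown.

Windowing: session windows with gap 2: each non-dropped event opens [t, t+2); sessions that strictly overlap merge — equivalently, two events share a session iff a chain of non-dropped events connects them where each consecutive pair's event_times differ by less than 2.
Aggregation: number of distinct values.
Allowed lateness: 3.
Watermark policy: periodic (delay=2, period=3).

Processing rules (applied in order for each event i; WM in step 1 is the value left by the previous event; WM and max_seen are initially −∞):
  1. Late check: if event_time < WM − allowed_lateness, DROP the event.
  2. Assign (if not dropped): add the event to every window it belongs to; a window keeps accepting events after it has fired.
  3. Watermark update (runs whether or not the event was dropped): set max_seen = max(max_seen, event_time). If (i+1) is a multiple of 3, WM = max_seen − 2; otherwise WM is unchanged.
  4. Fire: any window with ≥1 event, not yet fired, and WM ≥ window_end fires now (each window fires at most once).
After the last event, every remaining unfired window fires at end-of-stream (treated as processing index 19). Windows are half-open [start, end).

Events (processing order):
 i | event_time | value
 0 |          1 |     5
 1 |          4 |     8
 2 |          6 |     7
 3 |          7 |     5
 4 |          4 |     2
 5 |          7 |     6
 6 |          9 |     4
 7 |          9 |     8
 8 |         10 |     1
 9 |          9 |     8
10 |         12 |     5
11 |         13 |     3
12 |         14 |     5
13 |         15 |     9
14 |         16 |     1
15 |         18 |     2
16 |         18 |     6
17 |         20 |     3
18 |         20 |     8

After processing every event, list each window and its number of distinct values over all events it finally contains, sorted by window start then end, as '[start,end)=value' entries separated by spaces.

i=0 t=1 v=5: → [1,3); WM=−∞
i=1 t=4 v=8: → [4,6); WM=−∞
i=2 t=6 v=7: → [6,8); WM=4
i=3 t=7 v=5: → [6,9); WM=4
i=4 t=4 v=2: → [4,6); WM=4
i=5 t=7 v=6: → [6,9); WM=5
i=6 t=9 v=4: → [9,11); WM=5
i=7 t=9 v=8: → [9,11); WM=5
i=8 t=10 v=1: → [9,12); WM=8
i=9 t=9 v=8: → [9,12); WM=8
i=10 t=12 v=5: → [12,14); WM=8
i=11 t=13 v=3: → [12,15); WM=11
i=12 t=14 v=5: → [12,16); WM=11
i=13 t=15 v=9: → [12,17); WM=11
i=14 t=16 v=1: → [12,18); WM=14
i=15 t=18 v=2: → [18,20); WM=14
i=16 t=18 v=6: → [18,20); WM=14
i=17 t=20 v=3: → [20,22); WM=18
i=18 t=20 v=8: → [20,22); WM=18

[1,3)=1 [4,6)=2 [6,9)=3 [9,12)=3 [12,18)=4 [18,20)=2 [20,22)=2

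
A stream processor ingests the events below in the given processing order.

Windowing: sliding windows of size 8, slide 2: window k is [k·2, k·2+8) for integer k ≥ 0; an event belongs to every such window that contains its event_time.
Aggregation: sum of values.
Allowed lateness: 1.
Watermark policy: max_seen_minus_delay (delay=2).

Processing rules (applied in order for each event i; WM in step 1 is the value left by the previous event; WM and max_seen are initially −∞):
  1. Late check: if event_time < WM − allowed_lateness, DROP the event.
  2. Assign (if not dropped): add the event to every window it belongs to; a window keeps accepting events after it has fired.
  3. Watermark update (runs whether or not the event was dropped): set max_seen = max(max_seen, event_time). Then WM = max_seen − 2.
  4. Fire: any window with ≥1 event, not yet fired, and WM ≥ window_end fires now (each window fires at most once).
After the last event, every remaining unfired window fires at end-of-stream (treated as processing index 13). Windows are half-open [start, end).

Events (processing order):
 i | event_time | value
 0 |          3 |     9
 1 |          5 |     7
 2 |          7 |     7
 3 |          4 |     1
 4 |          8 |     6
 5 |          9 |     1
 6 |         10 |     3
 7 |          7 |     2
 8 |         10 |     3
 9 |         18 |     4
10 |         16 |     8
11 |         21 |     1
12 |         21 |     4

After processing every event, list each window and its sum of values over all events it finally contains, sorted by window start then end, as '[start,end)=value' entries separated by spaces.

i=0 t=3 v=9: → [2,10),[0,8); WM=1
i=1 t=5 v=7: → [4,12),[2,10),[0,8); WM=3
i=2 t=7 v=7: → [6,14),[4,12),[2,10),[0,8); WM=5
i=3 t=4 v=1: → [4,12),[2,10),[0,8); WM=5
i=4 t=8 v=6: → [8,16),[6,14),[4,12),[2,10); WM=6
i=5 t=9 v=1: → [8,16),[6,14),[4,12),[2,10); WM=7
i=6 t=10 v=3: → [10,18),[8,16),[6,14),[4,12); WM=8; [0,8) fires=24
i=7 t=7 v=2: → [6,14),[4,12),[2,10),[0,8); WM=8
i=8 t=10 v=3: → [10,18),[8,16),[6,14),[4,12); WM=8
i=9 t=18 v=4: → [18,26),[16,24),[14,22),[12,20); WM=16; [2,10) fires=33 [4,12) fires=30 [6,14) fires=22 [8,16) fires=13
i=10 t=16 v=8: → [16,24),[14,22),[12,20),[10,18); WM=16
i=11 t=21 v=1: → [20,28),[18,26),[16,24),[14,22); WM=19; [10,18) fires=14
i=12 t=21 v=4: → [20,28),[18,26),[16,24),[14,22); WM=19

[0,8)=26 [2,10)=33 [4,12)=30 [6,14)=22 [8,16)=13 [10,18)=14 [12,20)=12 [14,22)=17 [16,24)=17 [18,26)=9 [20,28)=5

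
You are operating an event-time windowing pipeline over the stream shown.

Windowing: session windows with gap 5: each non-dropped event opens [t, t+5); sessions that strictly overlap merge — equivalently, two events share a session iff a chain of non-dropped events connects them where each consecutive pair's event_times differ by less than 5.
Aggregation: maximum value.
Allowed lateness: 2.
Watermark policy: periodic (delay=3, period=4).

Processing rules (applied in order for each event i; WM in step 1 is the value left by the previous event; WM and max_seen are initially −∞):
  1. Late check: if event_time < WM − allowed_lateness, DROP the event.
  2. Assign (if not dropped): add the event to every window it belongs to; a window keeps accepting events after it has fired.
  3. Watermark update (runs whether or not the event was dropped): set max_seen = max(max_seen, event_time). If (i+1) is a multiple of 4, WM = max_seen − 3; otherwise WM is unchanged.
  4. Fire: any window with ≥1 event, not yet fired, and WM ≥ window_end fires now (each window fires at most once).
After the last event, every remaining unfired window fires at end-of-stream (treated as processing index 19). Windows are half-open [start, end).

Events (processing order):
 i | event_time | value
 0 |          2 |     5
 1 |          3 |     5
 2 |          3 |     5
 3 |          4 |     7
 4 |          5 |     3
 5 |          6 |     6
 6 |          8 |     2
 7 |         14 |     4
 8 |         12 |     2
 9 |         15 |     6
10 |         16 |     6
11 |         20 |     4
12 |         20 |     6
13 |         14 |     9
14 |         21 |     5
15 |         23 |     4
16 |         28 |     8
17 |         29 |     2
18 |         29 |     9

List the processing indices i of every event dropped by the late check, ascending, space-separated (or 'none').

13

i=0 t=2 v=5: → [2,7); WM=−∞
i=1 t=3 v=5: → [2,8); WM=−∞
i=2 t=3 v=5: → [2,8); WM=−∞
i=3 t=4 v=7: → [2,9); WM=1
i=4 t=5 v=3: → [2,10); WM=1
i=5 t=6 v=6: → [2,11); WM=1
i=6 t=8 v=2: → [2,13); WM=1
i=7 t=14 v=4: → [14,19); WM=11
i=8 t=12 v=2: → [2,19); WM=11
i=9 t=15 v=6: → [2,20); WM=11
i=10 t=16 v=6: → [2,21); WM=11
i=11 t=20 v=4: → [2,25); WM=17
i=12 t=20 v=6: → [2,25); WM=17
i=13 t=14 v=9: DROP (t<17-2); WM=17
i=14 t=21 v=5: → [2,26); WM=17
i=15 t=23 v=4: → [2,28); WM=20
i=16 t=28 v=8: → [28,33); WM=20
i=17 t=29 v=2: → [28,34); WM=20
i=18 t=29 v=9: → [28,34); WM=20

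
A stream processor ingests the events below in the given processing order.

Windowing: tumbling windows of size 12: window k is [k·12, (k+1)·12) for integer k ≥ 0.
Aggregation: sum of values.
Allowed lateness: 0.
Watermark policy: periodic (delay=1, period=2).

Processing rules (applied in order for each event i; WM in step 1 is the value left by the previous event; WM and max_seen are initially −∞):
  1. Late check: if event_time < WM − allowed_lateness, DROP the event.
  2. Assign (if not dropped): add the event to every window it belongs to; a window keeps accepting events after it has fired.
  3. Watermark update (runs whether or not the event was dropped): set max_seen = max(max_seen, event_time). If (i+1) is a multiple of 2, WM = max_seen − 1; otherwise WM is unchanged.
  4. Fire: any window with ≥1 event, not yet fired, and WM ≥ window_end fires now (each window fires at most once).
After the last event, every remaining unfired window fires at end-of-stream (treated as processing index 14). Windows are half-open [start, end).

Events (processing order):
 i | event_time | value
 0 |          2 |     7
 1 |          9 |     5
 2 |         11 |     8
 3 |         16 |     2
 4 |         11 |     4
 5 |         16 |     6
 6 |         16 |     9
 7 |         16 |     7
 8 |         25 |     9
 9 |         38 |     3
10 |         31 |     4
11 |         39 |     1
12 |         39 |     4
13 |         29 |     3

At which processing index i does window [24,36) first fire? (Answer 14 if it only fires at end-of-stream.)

i=0 t=2 v=7: → [0,12); WM=−∞
i=1 t=9 v=5: → [0,12); WM=8
i=2 t=11 v=8: → [0,12); WM=8
i=3 t=16 v=2: → [12,24); WM=15; [0,12) fires=20
i=4 t=11 v=4: DROP (t<15-0); WM=15
i=5 t=16 v=6: → [12,24); WM=15
i=6 t=16 v=9: → [12,24); WM=15
i=7 t=16 v=7: → [12,24); WM=15
i=8 t=25 v=9: → [24,36); WM=15
i=9 t=38 v=3: → [36,48); WM=37; [12,24) fires=24 [24,36) fires=9
i=10 t=31 v=4: DROP (t<37-0); WM=37
i=11 t=39 v=1: → [36,48); WM=38
i=12 t=39 v=4: → [36,48); WM=38
i=13 t=29 v=3: DROP (t<38-0); WM=38

9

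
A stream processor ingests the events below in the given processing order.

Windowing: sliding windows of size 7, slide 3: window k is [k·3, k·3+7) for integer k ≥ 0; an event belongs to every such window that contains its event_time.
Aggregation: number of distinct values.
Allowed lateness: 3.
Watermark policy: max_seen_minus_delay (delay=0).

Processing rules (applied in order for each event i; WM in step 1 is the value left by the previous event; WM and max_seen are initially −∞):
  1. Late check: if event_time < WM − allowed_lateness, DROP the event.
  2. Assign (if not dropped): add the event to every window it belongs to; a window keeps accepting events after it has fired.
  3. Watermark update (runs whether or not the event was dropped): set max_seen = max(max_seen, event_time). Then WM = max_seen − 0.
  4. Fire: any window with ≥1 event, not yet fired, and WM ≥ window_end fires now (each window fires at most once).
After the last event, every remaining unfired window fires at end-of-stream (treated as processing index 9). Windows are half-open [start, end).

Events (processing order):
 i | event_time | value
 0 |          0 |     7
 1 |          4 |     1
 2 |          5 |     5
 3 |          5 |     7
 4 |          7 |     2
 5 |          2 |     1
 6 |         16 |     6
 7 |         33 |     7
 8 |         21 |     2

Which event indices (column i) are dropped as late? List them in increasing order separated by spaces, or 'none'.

i=0 t=0 v=7: → [0,7); WM=0
i=1 t=4 v=1: → [3,10),[0,7); WM=4
i=2 t=5 v=5: → [3,10),[0,7); WM=5
i=3 t=5 v=7: → [3,10),[0,7); WM=5
i=4 t=7 v=2: → [6,13),[3,10); WM=7; [0,7) fires=3
i=5 t=2 v=1: DROP (t<7-3); WM=7
i=6 t=16 v=6: → [15,22),[12,19); WM=16; [3,10) fires=4 [6,13) fires=1
i=7 t=33 v=7: → [33,40),[30,37),[27,34); WM=33; [12,19) fires=1 [15,22) fires=1
i=8 t=21 v=2: DROP (t<33-3); WM=33

5 8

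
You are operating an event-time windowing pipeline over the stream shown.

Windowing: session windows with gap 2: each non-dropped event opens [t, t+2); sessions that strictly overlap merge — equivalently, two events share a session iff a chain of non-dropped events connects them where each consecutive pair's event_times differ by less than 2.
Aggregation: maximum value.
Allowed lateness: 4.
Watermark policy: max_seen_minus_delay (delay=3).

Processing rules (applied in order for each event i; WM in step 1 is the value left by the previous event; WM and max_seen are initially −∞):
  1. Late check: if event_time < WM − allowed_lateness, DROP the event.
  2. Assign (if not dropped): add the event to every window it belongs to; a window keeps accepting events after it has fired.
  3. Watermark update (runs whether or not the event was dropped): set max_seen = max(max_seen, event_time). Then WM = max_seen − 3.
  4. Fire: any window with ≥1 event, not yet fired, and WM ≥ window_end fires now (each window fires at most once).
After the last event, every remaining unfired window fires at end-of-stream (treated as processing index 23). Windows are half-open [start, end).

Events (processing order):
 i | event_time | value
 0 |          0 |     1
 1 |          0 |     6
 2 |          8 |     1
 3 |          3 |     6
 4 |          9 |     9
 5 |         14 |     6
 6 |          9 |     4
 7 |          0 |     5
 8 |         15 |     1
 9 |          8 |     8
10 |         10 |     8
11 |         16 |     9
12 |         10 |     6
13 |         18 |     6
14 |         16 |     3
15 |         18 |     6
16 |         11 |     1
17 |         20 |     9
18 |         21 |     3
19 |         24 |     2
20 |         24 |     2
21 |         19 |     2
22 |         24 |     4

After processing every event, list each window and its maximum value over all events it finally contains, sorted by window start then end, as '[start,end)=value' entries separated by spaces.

[0,2)=6 [3,5)=6 [8,13)=9 [14,18)=9 [18,23)=9 [24,26)=4

i=0 t=0 v=1: → [0,2); WM=-3
i=1 t=0 v=6: → [0,2); WM=-3
i=2 t=8 v=1: → [8,10); WM=5
i=3 t=3 v=6: → [3,5); WM=5
i=4 t=9 v=9: → [8,11); WM=6
i=5 t=14 v=6: → [14,16); WM=11
i=6 t=9 v=4: → [8,11); WM=11
i=7 t=0 v=5: DROP (t<11-4); WM=11
i=8 t=15 v=1: → [14,17); WM=12
i=9 t=8 v=8: → [8,11); WM=12
i=10 t=10 v=8: → [8,12); WM=12
i=11 t=16 v=9: → [14,18); WM=13
i=12 t=10 v=6: → [8,12); WM=13
i=13 t=18 v=6: → [18,20); WM=15
i=14 t=16 v=3: → [14,18); WM=15
i=15 t=18 v=6: → [18,20); WM=15
i=16 t=11 v=1: → [8,13); WM=15
i=17 t=20 v=9: → [20,22); WM=17
i=18 t=21 v=3: → [20,23); WM=18
i=19 t=24 v=2: → [24,26); WM=21
i=20 t=24 v=2: → [24,26); WM=21
i=21 t=19 v=2: → [18,23); WM=21
i=22 t=24 v=4: → [24,26); WM=21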